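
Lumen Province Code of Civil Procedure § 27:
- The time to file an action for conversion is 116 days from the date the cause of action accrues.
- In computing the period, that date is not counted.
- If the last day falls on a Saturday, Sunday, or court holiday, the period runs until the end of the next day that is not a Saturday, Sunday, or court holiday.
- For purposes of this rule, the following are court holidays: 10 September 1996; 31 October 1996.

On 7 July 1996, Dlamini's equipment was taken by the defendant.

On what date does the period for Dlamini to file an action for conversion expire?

116 days after 7 July 1996 is October 31, 1996.
October 31, 1996 is a listed holiday. The next qualifying day is November 1, 1996.

November 1, 1996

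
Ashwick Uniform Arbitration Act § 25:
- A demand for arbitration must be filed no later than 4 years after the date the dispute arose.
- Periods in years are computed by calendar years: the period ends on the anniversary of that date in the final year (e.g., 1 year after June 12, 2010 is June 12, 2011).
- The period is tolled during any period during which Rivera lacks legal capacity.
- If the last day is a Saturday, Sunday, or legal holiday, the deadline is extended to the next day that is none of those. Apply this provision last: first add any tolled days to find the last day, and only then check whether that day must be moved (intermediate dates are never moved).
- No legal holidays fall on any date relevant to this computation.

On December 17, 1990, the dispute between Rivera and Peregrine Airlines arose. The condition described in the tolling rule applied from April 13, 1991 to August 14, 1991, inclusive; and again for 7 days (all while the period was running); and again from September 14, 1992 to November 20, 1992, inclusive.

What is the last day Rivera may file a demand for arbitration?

July 4, 1995

4 years after December 17, 1990 is December 17, 1994.
From April 13, 1991 through August 14, 1991 inclusive is 124 days; tolling adds 124 days: December 17, 1994 + 124 days = April 20, 1995.
Tolling adds 7 days: April 20, 1995 + 7 days = April 27, 1995.
From September 14, 1992 through November 20, 1992 inclusive is 68 days; tolling adds 68 days: April 27, 1995 + 68 days = July 4, 1995.
July 4, 1995 is a Tuesday and not a legal holiday, so no extension applies.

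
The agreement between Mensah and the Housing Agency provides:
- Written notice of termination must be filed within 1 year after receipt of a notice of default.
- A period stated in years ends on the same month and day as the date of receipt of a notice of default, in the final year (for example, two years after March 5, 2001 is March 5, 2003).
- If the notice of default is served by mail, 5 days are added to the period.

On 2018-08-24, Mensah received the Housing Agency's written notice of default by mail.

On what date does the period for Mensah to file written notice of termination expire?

1 year after 2018-08-24 is August 24, 2019.
Service was by mail, adding 5 days: August 24, 2019 + 5 days = August 29, 2019.

August 29, 2019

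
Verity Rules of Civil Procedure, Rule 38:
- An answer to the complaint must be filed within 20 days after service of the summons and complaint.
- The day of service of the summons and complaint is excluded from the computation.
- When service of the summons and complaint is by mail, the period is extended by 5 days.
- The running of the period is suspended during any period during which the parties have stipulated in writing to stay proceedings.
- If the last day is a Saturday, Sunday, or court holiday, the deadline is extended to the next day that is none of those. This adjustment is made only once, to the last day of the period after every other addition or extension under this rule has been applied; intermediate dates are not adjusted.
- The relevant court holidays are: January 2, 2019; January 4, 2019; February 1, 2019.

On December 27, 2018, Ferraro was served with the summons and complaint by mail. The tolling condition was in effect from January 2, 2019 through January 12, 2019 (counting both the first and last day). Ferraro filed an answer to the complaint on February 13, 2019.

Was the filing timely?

No

20 days after December 27, 2018 is January 16, 2019.
Service was by mail, adding 5 days: January 16, 2019 + 5 days = January 21, 2019.
From January 2, 2019 through January 12, 2019 inclusive is 11 days; tolling adds 11 days: January 21, 2019 + 11 days = February 1, 2019.
February 1, 2019 is a listed holiday; February 2, 2019 is Saturday; February 3, 2019 is Sunday. The next qualifying day is February 4, 2019.
The deadline is February 4, 2019; the filing on February 13, 2019 is after that date.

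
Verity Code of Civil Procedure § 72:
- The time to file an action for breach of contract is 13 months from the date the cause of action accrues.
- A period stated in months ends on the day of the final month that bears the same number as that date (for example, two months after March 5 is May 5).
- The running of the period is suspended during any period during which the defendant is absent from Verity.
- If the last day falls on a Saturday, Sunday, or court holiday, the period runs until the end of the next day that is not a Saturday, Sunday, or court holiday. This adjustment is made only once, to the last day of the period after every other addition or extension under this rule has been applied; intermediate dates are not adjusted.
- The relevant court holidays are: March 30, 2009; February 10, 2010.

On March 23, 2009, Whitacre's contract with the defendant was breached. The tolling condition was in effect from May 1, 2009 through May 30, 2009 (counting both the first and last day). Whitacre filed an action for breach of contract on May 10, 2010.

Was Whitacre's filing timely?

Yes

13 months after March 23, 2009 is April 23, 2010.
From May 1, 2009 through May 30, 2009 inclusive is 30 days; tolling adds 30 days: April 23, 2010 + 30 days = May 23, 2010.
May 23, 2010 is Sunday. The next qualifying day is May 24, 2010.
The deadline is May 24, 2010; the filing on May 10, 2010 is on or before that date.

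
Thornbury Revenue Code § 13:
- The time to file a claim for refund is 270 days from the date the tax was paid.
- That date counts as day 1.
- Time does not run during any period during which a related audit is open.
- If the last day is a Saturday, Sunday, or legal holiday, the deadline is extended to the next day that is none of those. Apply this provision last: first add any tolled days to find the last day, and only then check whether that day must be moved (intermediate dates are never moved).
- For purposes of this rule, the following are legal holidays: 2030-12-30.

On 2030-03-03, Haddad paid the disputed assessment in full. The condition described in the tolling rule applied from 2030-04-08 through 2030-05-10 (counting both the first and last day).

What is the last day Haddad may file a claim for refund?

December 31, 2030

Counting 2030-03-03 as day 1, day 270 is November 27, 2030.
From April 8, 2030 through May 10, 2030 inclusive is 33 days; tolling adds 33 days: November 27, 2030 + 33 days = December 30, 2030.
December 30, 2030 is a listed holiday. The next qualifying day is December 31, 2030.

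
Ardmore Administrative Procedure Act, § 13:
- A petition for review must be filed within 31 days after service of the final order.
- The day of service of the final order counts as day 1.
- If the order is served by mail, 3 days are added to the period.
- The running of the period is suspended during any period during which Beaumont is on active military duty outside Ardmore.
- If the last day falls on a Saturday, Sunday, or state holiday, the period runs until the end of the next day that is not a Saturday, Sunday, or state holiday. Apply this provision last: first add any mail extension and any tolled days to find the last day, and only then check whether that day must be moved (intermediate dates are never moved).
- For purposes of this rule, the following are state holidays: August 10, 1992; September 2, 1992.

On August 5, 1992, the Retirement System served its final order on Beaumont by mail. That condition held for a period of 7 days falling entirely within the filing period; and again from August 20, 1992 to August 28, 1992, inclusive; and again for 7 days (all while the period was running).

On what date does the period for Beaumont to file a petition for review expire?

September 30, 1992

Counting August 5, 1992 as day 1, day 31 is September 4, 1992.
Service was by mail, adding 3 days: September 4, 1992 + 3 days = September 7, 1992.
Tolling adds 7 days: September 7, 1992 + 7 days = September 14, 1992.
From August 20, 1992 through August 28, 1992 inclusive is 9 days; tolling adds 9 days: September 14, 1992 + 9 days = September 23, 1992.
Tolling adds 7 days: September 23, 1992 + 7 days = September 30, 1992.
September 30, 1992 is a Wednesday and not a state holiday, so no extension applies.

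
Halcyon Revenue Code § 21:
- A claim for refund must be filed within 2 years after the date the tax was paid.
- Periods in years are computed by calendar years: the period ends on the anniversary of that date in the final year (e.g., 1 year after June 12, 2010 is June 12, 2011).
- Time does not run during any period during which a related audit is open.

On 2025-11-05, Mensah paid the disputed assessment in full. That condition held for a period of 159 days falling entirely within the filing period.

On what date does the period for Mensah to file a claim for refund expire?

2 years after 2025-11-05 is November 5, 2027.
Tolling adds 159 days: November 5, 2027 + 159 days = April 12, 2028.

April 12, 2028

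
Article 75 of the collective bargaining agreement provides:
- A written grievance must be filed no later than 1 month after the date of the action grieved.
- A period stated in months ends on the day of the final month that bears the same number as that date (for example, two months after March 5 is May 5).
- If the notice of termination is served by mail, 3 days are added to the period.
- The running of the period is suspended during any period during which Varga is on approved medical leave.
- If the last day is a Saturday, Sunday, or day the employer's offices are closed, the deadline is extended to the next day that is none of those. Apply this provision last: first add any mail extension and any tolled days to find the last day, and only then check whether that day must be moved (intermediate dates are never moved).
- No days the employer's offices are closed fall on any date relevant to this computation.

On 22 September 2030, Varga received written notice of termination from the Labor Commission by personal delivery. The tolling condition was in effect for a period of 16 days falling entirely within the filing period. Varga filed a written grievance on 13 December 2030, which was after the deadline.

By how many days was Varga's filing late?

1 month after 22 September 2030 is October 22, 2030.
Service was not by mail, so no mail extension applies.
Tolling adds 16 days: October 22, 2030 + 16 days = November 7, 2030.
November 7, 2030 is a Thursday and not a day the employer's offices are closed, so no extension applies.
The deadline is November 7, 2030; from November 7, 2030 to December 13, 2030 is 36 days.

36 days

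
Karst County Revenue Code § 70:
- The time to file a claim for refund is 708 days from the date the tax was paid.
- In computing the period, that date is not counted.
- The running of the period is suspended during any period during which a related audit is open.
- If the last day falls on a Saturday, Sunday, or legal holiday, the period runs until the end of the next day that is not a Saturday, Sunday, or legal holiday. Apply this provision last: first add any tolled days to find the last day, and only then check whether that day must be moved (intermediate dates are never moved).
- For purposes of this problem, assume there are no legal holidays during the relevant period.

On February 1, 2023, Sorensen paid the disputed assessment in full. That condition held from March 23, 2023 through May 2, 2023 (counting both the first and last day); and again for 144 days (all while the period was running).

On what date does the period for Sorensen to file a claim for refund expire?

708 days after February 1, 2023 is January 9, 2025.
From March 23, 2023 through May 2, 2023 inclusive is 41 days; tolling adds 41 days: January 9, 2025 + 41 days = February 19, 2025.
Tolling adds 144 days: February 19, 2025 + 144 days = July 13, 2025.
July 13, 2025 is Sunday. The next qualifying day is July 14, 2025.

July 14, 2025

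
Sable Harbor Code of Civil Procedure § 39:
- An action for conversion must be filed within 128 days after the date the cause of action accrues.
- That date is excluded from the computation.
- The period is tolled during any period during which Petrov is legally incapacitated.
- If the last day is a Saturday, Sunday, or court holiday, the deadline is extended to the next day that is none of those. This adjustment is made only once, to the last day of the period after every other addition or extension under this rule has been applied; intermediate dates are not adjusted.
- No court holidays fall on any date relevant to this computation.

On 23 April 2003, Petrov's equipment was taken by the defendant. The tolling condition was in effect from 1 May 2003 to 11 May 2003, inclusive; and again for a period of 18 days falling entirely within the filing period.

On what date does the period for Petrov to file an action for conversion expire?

128 days after 23 April 2003 is August 29, 2003.
From May 1, 2003 through May 11, 2003 inclusive is 11 days; tolling adds 11 days: August 29, 2003 + 11 days = September 9, 2003.
Tolling adds 18 days: September 9, 2003 + 18 days = September 27, 2003.
September 27, 2003 is Saturday; September 28, 2003 is Sunday. The next qualifying day is September 29, 2003.

September 29, 2003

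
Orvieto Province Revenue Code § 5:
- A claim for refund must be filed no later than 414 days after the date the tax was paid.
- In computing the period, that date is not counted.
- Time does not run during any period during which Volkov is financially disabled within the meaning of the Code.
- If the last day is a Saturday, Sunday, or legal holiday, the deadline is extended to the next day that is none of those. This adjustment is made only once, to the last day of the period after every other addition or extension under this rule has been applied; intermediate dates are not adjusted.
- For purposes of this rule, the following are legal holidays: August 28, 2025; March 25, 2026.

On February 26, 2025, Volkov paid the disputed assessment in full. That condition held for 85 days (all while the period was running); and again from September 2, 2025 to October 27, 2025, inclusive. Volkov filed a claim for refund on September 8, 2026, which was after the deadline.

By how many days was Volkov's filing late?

4 days

414 days after February 26, 2025 is April 16, 2026.
Tolling adds 85 days: April 16, 2026 + 85 days = July 10, 2026.
From September 2, 2025 through October 27, 2025 inclusive is 56 days; tolling adds 56 days: July 10, 2026 + 56 days = September 4, 2026.
September 4, 2026 is a Friday and not a legal holiday, so no extension applies.
The deadline is September 4, 2026; from September 4, 2026 to September 8, 2026 is 4 days.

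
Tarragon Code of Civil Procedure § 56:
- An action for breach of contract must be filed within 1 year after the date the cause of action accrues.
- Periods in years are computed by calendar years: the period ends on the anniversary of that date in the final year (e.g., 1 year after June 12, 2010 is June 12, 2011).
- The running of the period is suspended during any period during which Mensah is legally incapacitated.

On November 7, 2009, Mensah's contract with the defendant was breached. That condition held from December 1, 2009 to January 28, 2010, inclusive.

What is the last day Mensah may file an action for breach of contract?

January 5, 2011

1 year after November 7, 2009 is November 7, 2010.
From December 1, 2009 through January 28, 2010 inclusive is 59 days; tolling adds 59 days: November 7, 2010 + 59 days = January 5, 2011.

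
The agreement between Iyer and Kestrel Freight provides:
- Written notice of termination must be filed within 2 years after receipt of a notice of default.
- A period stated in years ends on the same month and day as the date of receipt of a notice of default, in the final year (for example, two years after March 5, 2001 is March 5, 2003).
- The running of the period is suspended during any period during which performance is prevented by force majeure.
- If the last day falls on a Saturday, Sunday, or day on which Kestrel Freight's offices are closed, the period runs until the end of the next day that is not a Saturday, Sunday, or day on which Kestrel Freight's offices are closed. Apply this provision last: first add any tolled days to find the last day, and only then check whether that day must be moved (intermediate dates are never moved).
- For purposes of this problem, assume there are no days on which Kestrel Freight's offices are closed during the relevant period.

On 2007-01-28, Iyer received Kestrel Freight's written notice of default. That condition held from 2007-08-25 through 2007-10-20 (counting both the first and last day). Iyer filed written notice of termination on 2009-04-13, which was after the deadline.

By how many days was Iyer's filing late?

18 days

2 years after 2007-01-28 is January 28, 2009.
From August 25, 2007 through October 20, 2007 inclusive is 57 days; tolling adds 57 days: January 28, 2009 + 57 days = March 26, 2009.
March 26, 2009 is a Thursday and not a day on which Kestrel Freight's offices are closed, so no extension applies.
The deadline is March 26, 2009; from March 26, 2009 to April 13, 2009 is 18 days.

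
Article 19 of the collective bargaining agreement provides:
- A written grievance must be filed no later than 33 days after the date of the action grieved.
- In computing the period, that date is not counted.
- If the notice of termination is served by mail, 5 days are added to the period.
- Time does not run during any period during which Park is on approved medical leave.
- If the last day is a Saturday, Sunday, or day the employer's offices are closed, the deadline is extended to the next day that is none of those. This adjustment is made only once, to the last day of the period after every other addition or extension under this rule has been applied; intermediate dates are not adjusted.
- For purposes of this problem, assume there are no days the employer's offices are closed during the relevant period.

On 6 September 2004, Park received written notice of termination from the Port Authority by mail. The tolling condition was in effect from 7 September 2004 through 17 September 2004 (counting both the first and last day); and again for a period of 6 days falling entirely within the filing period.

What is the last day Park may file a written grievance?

33 days after 6 September 2004 is October 9, 2004.
Service was by mail, adding 5 days: October 9, 2004 + 5 days = October 14, 2004.
From September 7, 2004 through September 17, 2004 inclusive is 11 days; tolling adds 11 days: October 14, 2004 + 11 days = October 25, 2004.
Tolling adds 6 days: October 25, 2004 + 6 days = October 31, 2004.
October 31, 2004 is Sunday. The next qualifying day is November 1, 2004.

November 1, 2004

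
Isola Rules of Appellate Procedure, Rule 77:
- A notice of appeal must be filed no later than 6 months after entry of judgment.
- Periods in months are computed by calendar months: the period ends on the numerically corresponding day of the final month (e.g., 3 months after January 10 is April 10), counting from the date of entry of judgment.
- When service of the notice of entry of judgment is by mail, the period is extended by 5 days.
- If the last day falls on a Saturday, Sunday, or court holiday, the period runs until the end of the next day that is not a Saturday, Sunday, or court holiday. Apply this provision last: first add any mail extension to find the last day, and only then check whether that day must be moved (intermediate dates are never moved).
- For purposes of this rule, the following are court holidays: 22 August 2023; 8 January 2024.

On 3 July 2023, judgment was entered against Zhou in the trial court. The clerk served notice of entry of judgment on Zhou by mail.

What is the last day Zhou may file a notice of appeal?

6 months after 3 July 2023 is January 3, 2024.
Service was by mail, adding 5 days: January 3, 2024 + 5 days = January 8, 2024.
January 8, 2024 is a listed holiday. The next qualifying day is January 9, 2024.

January 9, 2024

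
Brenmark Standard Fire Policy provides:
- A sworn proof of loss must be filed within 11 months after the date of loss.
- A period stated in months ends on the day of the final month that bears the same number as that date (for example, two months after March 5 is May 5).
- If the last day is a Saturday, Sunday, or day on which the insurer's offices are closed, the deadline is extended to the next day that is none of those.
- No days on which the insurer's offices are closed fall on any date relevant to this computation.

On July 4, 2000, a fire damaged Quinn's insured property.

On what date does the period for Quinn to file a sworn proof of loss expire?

June 4, 2001

11 months after July 4, 2000 is June 4, 2001.
June 4, 2001 is a Monday and not a day on which the insurer's offices are closed, so no extension applies.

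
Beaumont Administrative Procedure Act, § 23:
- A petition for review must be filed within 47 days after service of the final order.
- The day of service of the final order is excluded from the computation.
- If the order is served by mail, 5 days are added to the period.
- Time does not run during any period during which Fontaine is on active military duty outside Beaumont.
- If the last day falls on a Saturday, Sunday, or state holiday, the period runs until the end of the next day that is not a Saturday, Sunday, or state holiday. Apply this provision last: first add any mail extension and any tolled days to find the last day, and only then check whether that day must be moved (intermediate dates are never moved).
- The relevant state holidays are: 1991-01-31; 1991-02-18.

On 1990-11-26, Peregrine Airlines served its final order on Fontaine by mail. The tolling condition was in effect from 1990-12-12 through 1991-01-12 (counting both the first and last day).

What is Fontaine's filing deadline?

47 days after 1990-11-26 is January 12, 1991.
Service was by mail, adding 5 days: January 12, 1991 + 5 days = January 17, 1991.
From December 12, 1990 through January 12, 1991 inclusive is 32 days; tolling adds 32 days: January 17, 1991 + 32 days = February 18, 1991.
February 18, 1991 is a listed holiday. The next qualifying day is February 19, 1991.

February 19, 1991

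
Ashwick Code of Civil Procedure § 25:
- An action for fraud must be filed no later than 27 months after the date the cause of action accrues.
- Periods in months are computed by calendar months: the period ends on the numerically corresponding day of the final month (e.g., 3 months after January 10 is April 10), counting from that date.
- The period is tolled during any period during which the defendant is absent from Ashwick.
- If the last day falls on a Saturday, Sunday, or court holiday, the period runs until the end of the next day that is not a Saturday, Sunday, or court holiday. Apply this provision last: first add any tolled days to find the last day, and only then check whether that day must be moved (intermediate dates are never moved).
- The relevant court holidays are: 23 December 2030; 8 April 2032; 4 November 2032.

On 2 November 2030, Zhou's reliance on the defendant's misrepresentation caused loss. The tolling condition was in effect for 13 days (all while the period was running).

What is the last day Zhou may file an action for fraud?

February 15, 2033

27 months after 2 November 2030 is February 2, 2033.
Tolling adds 13 days: February 2, 2033 + 13 days = February 15, 2033.
February 15, 2033 is a Tuesday and not a court holiday, so no extension applies.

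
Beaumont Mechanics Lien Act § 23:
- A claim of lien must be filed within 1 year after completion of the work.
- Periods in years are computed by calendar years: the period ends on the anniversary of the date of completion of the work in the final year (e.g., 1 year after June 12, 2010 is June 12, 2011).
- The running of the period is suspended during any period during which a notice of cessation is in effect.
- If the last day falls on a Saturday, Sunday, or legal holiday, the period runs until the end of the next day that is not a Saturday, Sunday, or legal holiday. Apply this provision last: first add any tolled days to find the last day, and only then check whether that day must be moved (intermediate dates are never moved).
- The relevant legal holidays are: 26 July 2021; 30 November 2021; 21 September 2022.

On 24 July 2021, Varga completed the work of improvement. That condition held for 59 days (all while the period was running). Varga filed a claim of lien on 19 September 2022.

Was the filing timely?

1 year after 24 July 2021 is July 24, 2022.
Tolling adds 59 days: July 24, 2022 + 59 days = September 21, 2022.
September 21, 2022 is a listed holiday. The next qualifying day is September 22, 2022.
The deadline is September 22, 2022; the filing on September 19, 2022 is on or before that date.

Yes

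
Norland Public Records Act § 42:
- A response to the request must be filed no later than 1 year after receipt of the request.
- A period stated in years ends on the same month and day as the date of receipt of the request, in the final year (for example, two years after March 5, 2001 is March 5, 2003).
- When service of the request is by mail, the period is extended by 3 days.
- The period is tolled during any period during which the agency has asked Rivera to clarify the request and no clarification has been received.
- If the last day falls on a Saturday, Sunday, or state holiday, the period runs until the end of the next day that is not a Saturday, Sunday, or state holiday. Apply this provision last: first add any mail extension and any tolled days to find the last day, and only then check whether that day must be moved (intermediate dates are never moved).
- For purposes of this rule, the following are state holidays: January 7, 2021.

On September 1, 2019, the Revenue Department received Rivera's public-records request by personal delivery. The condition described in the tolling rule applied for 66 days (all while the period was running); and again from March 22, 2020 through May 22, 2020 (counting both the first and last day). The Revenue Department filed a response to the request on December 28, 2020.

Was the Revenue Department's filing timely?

Yes

1 year after September 1, 2019 is September 1, 2020.
Service was not by mail, so no mail extension applies.
Tolling adds 66 days: September 1, 2020 + 66 days = November 6, 2020.
From March 22, 2020 through May 22, 2020 inclusive is 62 days; tolling adds 62 days: November 6, 2020 + 62 days = January 7, 2021.
January 7, 2021 is a listed holiday. The next qualifying day is January 8, 2021.
The deadline is January 8, 2021; the filing on December 28, 2020 is on or before that date.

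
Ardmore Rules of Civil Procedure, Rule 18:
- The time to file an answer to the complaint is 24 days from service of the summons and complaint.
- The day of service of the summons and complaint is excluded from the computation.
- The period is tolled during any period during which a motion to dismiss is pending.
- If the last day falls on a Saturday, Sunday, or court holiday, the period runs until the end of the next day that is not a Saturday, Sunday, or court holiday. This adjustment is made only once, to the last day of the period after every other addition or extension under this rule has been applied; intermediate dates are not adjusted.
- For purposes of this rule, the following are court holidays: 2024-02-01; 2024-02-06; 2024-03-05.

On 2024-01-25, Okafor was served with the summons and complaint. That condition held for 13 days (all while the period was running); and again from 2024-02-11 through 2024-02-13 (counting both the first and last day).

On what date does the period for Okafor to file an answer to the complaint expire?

March 6, 2024

24 days after 2024-01-25 is February 18, 2024.
Tolling adds 13 days: February 18, 2024 + 13 days = March 2, 2024.
From February 11, 2024 through February 13, 2024 inclusive is 3 days; tolling adds 3 days: March 2, 2024 + 3 days = March 5, 2024.
March 5, 2024 is a listed holiday. The next qualifying day is March 6, 2024.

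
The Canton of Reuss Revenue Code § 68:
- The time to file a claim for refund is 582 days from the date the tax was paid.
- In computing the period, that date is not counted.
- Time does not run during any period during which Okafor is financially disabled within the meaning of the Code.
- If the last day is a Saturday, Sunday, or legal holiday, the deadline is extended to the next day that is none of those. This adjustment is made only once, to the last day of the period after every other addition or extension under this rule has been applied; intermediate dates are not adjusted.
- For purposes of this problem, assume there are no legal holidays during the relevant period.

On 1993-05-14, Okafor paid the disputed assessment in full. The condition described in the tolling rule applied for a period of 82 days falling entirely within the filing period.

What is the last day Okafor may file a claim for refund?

582 days after 1993-05-14 is December 17, 1994.
Tolling adds 82 days: December 17, 1994 + 82 days = March 9, 1995.
March 9, 1995 is a Thursday and not a legal holiday, so no extension applies.

March 9, 1995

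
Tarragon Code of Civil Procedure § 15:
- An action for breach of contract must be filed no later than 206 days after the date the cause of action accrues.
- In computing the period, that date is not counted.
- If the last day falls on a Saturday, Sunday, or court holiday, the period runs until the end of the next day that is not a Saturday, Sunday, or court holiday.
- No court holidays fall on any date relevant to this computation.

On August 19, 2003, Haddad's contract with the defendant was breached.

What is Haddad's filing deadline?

March 12, 2004

206 days after August 19, 2003 is March 12, 2004.
March 12, 2004 is a Friday and not a court holiday, so no extension applies.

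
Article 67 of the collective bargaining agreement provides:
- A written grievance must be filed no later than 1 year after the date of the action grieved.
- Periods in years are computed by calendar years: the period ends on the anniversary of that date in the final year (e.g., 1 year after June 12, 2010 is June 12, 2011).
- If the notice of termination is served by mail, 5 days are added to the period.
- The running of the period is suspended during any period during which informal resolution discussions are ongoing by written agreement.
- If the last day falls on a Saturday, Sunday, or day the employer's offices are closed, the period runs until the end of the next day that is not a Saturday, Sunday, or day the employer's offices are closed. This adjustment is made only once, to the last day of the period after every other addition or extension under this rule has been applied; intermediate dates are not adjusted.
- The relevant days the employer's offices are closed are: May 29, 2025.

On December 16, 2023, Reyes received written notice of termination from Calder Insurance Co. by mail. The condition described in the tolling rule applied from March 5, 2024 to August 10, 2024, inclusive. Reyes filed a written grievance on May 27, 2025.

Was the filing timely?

Yes

1 year after December 16, 2023 is December 16, 2024.
Service was by mail, adding 5 days: December 16, 2024 + 5 days = December 21, 2024.
From March 5, 2024 through August 10, 2024 inclusive is 159 days; tolling adds 159 days: December 21, 2024 + 159 days = May 29, 2025.
May 29, 2025 is a listed holiday. The next qualifying day is May 30, 2025.
The deadline is May 30, 2025; the filing on May 27, 2025 is on or before that date.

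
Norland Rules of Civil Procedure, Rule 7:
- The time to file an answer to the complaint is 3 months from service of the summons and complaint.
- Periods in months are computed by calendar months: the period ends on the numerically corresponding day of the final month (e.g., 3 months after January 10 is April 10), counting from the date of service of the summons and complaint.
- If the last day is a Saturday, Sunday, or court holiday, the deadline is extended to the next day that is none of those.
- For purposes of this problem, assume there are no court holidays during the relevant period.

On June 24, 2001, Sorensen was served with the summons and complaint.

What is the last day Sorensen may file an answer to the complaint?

September 24, 2001

3 months after June 24, 2001 is September 24, 2001.
September 24, 2001 is a Monday and not a court holiday, so no extension applies.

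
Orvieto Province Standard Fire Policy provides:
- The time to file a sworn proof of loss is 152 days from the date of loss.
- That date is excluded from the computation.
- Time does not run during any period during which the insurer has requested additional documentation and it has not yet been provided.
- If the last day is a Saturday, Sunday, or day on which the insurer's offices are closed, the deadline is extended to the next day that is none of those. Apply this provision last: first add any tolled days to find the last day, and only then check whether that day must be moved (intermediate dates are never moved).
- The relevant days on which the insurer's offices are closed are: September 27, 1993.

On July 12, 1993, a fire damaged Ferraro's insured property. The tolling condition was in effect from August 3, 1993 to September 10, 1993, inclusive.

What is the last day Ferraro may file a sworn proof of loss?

January 19, 1994

152 days after July 12, 1993 is December 11, 1993.
From August 3, 1993 through September 10, 1993 inclusive is 39 days; tolling adds 39 days: December 11, 1993 + 39 days = January 19, 1994.
January 19, 1994 is a Wednesday and not a day on which the insurer's offices are closed, so no extension applies.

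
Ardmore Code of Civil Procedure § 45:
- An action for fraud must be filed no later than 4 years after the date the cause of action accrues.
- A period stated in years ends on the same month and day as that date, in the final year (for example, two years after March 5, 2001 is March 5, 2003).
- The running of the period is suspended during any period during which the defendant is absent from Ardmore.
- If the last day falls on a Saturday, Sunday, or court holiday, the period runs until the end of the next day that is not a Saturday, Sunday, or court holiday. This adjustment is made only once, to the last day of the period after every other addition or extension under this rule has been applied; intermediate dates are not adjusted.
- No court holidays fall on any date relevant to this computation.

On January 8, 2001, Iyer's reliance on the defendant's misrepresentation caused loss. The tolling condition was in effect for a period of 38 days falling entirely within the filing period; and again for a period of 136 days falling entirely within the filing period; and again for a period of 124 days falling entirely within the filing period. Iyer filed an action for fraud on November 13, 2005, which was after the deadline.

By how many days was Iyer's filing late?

4 years after January 8, 2001 is January 8, 2005.
Tolling adds 38 days: January 8, 2005 + 38 days = February 15, 2005.
Tolling adds 136 days: February 15, 2005 + 136 days = July 1, 2005.
Tolling adds 124 days: July 1, 2005 + 124 days = November 2, 2005.
November 2, 2005 is a Wednesday and not a court holiday, so no extension applies.
The deadline is November 2, 2005; from November 2, 2005 to November 13, 2005 is 11 days.

11 days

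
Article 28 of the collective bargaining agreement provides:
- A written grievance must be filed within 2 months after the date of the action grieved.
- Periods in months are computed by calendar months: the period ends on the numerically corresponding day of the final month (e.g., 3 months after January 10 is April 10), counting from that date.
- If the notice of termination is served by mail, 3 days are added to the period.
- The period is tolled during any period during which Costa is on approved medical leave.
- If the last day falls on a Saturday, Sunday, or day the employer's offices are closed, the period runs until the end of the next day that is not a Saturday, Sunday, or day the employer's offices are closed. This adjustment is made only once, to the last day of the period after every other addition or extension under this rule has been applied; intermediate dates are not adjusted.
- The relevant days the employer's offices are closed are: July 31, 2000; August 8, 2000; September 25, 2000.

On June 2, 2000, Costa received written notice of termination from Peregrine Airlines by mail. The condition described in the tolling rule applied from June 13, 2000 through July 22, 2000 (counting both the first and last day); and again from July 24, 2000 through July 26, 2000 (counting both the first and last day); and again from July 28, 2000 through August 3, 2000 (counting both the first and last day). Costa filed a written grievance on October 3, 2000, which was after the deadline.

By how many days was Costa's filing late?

7 days

2 months after June 2, 2000 is August 2, 2000.
Service was by mail, adding 3 days: August 2, 2000 + 3 days = August 5, 2000.
From June 13, 2000 through July 22, 2000 inclusive is 40 days; tolling adds 40 days: August 5, 2000 + 40 days = September 14, 2000.
From July 24, 2000 through July 26, 2000 inclusive is 3 days; tolling adds 3 days: September 14, 2000 + 3 days = September 17, 2000.
From July 28, 2000 through August 3, 2000 inclusive is 7 days; tolling adds 7 days: September 17, 2000 + 7 days = September 24, 2000.
September 24, 2000 is Sunday; September 25, 2000 is a listed holiday. The next qualifying day is September 26, 2000.
The deadline is September 26, 2000; from September 26, 2000 to October 3, 2000 is 7 days.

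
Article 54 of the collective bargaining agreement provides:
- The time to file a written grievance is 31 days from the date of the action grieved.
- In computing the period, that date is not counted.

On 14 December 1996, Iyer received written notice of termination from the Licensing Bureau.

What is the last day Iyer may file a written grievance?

January 14, 1997

31 days after 14 December 1996 is January 14, 1997.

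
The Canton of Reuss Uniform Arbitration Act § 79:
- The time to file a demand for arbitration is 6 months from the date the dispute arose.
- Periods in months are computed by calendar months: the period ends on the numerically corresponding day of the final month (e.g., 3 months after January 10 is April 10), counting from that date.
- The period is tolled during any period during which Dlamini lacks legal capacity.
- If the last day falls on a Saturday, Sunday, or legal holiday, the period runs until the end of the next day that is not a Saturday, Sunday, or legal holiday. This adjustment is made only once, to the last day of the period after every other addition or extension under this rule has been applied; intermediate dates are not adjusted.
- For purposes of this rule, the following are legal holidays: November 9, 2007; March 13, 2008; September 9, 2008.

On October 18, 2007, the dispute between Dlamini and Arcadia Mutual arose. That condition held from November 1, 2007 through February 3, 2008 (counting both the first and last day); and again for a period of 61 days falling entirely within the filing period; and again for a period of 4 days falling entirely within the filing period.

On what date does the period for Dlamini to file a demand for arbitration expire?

September 25, 2008

6 months after October 18, 2007 is April 18, 2008.
From November 1, 2007 through February 3, 2008 inclusive is 95 days; tolling adds 95 days: April 18, 2008 + 95 days = July 22, 2008.
Tolling adds 61 days: July 22, 2008 + 61 days = September 21, 2008.
Tolling adds 4 days: September 21, 2008 + 4 days = September 25, 2008.
September 25, 2008 is a Thursday and not a legal holiday, so no extension applies.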